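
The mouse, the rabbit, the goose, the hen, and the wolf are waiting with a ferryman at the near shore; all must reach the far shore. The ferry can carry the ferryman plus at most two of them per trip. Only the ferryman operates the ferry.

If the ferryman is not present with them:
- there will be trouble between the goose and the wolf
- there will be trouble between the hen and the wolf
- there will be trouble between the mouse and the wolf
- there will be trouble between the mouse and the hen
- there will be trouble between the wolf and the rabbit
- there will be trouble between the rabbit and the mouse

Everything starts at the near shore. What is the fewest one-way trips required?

Counting alone: the ferryman can take at most 2 across per trip to the far shore, so moving all 5 needs at least 3 loaded trips out, with a return between consecutive ones — at least 5 crossings.
The safety rule pushes this higher. Following every safe sequence of crossings, the most of the 5 that can be at the far shore as the ferry arrives there on crossing 5 is 4 — never all 5.
So no plan with fewer than 7 crossings exists, and this one achieves 7:
1. Ferryman goes to the far shore with the mouse and the wolf.
2. Ferryman goes back to the near shore with the mouse.
3. Ferryman goes to the far shore with the goose and the mouse.
4. Ferryman goes back to the near shore with the wolf.
5. Ferryman goes to the far shore with the hen and the rabbit.
6. Ferryman goes back to the near shore with the mouse.
7. Ferryman goes to the far shore with the mouse and the wolf.

7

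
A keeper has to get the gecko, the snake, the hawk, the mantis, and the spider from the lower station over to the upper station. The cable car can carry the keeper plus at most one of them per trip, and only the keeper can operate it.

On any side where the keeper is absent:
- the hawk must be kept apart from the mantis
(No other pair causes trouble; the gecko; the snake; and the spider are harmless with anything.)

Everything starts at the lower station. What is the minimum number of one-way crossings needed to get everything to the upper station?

9

Counting alone: the keeper can take at most 1 across per trip to the upper station, so moving all 5 needs at least 5 loaded trips out, with a return between consecutive ones — at least 9 crossings.
The plan below uses exactly 9 crossings, so it is optimal:
1. Keeper goes to the upper station with the hawk.
2. Keeper goes back to the lower station alone.
3. Keeper goes to the upper station with the gecko.
4. Keeper goes back to the lower station alone.
5. Keeper goes to the upper station with the snake.
6. Keeper goes back to the lower station alone.
7. Keeper goes to the upper station with the spider.
8. Keeper goes back to the lower station alone.
9. Keeper goes to the upper station with the mantis.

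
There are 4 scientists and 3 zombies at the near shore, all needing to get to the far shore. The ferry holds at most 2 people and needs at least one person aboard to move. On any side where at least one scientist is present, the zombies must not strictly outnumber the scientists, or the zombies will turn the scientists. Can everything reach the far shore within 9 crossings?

Counting alone: each trip to the far shore takes at most 2 across and each return brings at least 1 back, so after t trips out (and t−1 returns) at most 2t − (t−1) of the 7 are across; that first reaches 7 at t = 6, so at least 11 crossings are needed.
Since 9 < 11, 9 crossings cannot be enough. (The shortest complete plan in fact takes 11:)
1. 2 zombies → the far shore.  (the near shore: 4S 1Z; the far shore: 0S 2Z)
2. 1 zombie ← the near shore.  (the near shore: 4S 2Z; the far shore: 0S 1Z)
3. 2 zombies → the far shore.  (the near shore: 4S 0Z; the far shore: 0S 3Z)
4. 1 zombie ← the near shore.  (the near shore: 4S 1Z; the far shore: 0S 2Z)
5. 2 scientists → the far shore.  (the near shore: 2S 1Z; the far shore: 2S 2Z)
6. 1 zombie ← the near shore.  (the near shore: 2S 2Z; the far shore: 2S 1Z)
7. 1 scientist and 1 zombie → the far shore.  (the near shore: 1S 1Z; the far shore: 3S 2Z)
8. 1 scientist ← the near shore.  (the near shore: 2S 1Z; the far shore: 2S 2Z)
9. 1 scientist and 1 zombie → the far shore.  (the near shore: 1S 0Z; the far shore: 3S 3Z)
10. 1 zombie ← the near shore.  (the near shore: 1S 1Z; the far shore: 3S 2Z)
11. 1 scientist and 1 zombie → the far shore.  (the near shore: 0S 0Z; the far shore: 4S 3Z)

No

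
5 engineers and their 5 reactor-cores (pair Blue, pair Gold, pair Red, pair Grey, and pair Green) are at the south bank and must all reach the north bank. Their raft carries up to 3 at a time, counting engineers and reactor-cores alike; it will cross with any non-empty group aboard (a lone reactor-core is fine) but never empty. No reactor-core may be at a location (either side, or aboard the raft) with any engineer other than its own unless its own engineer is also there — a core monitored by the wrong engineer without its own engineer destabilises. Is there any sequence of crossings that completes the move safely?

Yes

1. engineer Blue and reactor-core Blue cross → the north bank.
2. engineer Blue crosses ← the south bank.
3. reactor-core Gold, reactor-core Grey, and reactor-core Red cross → the north bank.
4. reactor-core Blue crosses ← the south bank.
5. engineer Gold, engineer Grey, and engineer Red cross → the north bank.
6. engineer Gold and reactor-core Gold cross ← the south bank.
7. engineer Blue, engineer Gold, and engineer Green cross → the north bank.
8. reactor-core Red crosses ← the south bank.
9. reactor-core Blue and reactor-core Gold cross → the north bank.
10. reactor-core Blue crosses ← the south bank.
11. reactor-core Blue, reactor-core Green, and reactor-core Red cross → the north bank.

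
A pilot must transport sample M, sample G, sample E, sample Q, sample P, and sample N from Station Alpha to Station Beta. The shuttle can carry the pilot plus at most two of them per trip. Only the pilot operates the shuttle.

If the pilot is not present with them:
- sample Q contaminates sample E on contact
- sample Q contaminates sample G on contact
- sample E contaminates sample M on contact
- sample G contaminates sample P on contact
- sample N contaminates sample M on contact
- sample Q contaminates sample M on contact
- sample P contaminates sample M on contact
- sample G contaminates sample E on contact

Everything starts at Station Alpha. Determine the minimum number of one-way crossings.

Whatever the first load, the items left behind include a forbidden pair without the pilot. No opening move is safe, so no plan exists.

impossible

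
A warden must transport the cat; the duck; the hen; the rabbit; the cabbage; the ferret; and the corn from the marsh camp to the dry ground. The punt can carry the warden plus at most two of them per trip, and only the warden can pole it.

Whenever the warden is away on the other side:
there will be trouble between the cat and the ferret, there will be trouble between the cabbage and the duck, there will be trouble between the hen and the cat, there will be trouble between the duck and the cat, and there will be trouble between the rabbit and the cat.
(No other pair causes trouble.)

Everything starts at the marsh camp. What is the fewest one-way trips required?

Counting alone: the warden can take at most 2 across per trip to the dry ground, so moving all 7 needs at least 4 loaded trips out, with a return between consecutive ones — at least 7 crossings.
The safety rule pushes this higher. Following every safe sequence of crossings, the most of the 7 that can be at the dry ground as the punt arrives there on crossing 7 is 6 — never all 7.
So no plan with fewer than 9 crossings exists, and this one achieves 9:
1. Warden goes to the dry ground with the cat and the duck.  [the marsh camp: the cabbage, the corn, the ferret, the hen, the rabbit | the dry ground: the cat, the duck]
2. Warden goes back to the marsh camp with the cat.  [the marsh camp: the cabbage, the cat, the corn, the ferret, the hen, the rabbit | the dry ground: the duck]
3. Warden goes to the dry ground with the cat and the hen.  [the marsh camp: the cabbage, the corn, the ferret, the rabbit | the dry ground: the cat, the duck, the hen]
4. Warden goes back to the marsh camp with the cat.  [the marsh camp: the cabbage, the cat, the corn, the ferret, the rabbit | the dry ground: the duck, the hen]
5. Warden goes to the dry ground with the cat and the rabbit.  [the marsh camp: the cabbage, the corn, the ferret | the dry ground: the cat, the duck, the hen, the rabbit]
6. Warden goes back to the marsh camp with the cat.  [the marsh camp: the cabbage, the cat, the corn, the ferret | the dry ground: the duck, the hen, the rabbit]
7. Warden goes to the dry ground with the corn and the ferret.  [the marsh camp: the cabbage, the cat | the dry ground: the corn, the duck, the ferret, the hen, the rabbit]
8. Warden goes back to the marsh camp alone.  [the marsh camp: the cabbage, the cat | the dry ground: the corn, the duck, the ferret, the hen, the rabbit]
9. Warden goes to the dry ground with the cabbage and the cat.  [the marsh camp: — | the dry ground: the cabbage, the cat, the corn, the duck, the ferret, the hen, the rabbit]

9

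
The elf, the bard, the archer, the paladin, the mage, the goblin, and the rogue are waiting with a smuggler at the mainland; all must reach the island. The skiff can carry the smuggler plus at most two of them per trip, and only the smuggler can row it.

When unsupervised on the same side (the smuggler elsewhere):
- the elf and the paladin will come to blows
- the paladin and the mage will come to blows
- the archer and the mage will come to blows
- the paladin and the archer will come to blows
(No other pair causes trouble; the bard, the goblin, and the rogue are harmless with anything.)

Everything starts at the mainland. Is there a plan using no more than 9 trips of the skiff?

No

Counting alone: the smuggler can take at most 2 across per trip to the island, so moving all 7 needs at least 4 loaded trips out, with a return between consecutive ones — at least 7 crossings.
The safety rule pushes this higher. Following every safe sequence of crossings, the most of the 7 that can be at the island as the skiff arrives there on crossings 7, 9 is 5, 6 respectively — never all 7.
So the move cannot be finished within 9 crossings. (The shortest complete plan takes 11:)
1. Smuggler goes to the island with the archer and the paladin.  [the mainland: the bard, the elf, the goblin, the mage, the rogue | the island: the archer, the paladin]
2. Smuggler goes back to the mainland with the archer.  [the mainland: the archer, the bard, the elf, the goblin, the mage, the rogue | the island: the paladin]
3. Smuggler goes to the island with the archer and the elf.  [the mainland: the bard, the goblin, the mage, the rogue | the island: the archer, the elf, the paladin]
4. Smuggler goes back to the mainland with the paladin.  [the mainland: the bard, the goblin, the mage, the paladin, the rogue | the island: the archer, the elf]
5. Smuggler goes to the island with the bard and the paladin.  [the mainland: the goblin, the mage, the rogue | the island: the archer, the bard, the elf, the paladin]
6. Smuggler goes back to the mainland with the paladin.  [the mainland: the goblin, the mage, the paladin, the rogue | the island: the archer, the bard, the elf]
7. Smuggler goes to the island with the goblin and the paladin.  [the mainland: the mage, the rogue | the island: the archer, the bard, the elf, the goblin, the paladin]
8. Smuggler goes back to the mainland with the paladin.  [the mainland: the mage, the paladin, the rogue | the island: the archer, the bard, the elf, the goblin]
9. Smuggler goes to the island with the paladin and the rogue.  [the mainland: the mage | the island: the archer, the bard, the elf, the goblin, the paladin, the rogue]
10. Smuggler goes back to the mainland with the paladin.  [the mainland: the mage, the paladin | the island: the archer, the bard, the elf, the goblin, the rogue]
11. Smuggler goes to the island with the mage and the paladin.  [the mainland: — | the island: the archer, the bard, the elf, the goblin, the mage, the paladin, the rogue]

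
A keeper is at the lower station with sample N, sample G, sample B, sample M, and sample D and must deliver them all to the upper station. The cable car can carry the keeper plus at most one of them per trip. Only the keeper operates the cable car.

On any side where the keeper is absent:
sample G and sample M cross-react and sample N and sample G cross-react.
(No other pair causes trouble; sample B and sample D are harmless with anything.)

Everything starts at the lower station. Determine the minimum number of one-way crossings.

Counting alone: the keeper can take at most 1 across per trip to the upper station, so moving all 5 needs at least 5 loaded trips out, with a return between consecutive ones — at least 9 crossings.
The safety rule pushes this higher. Following every safe sequence of crossings, the most of the 5 that can be at the upper station as the cable car arrives there on crossing 9 is 4 — never all 5.
So no plan with fewer than 11 crossings exists, and this one achieves 11:
1. Keeper goes to the upper station with sample G.  [the lower station: sample B, sample D, sample M, sample N | the upper station: sample G]
2. Keeper goes back to the lower station alone.  [the lower station: sample B, sample D, sample M, sample N | the upper station: sample G]
3. Keeper goes to the upper station with sample N.  [the lower station: sample B, sample D, sample M | the upper station: sample G, sample N]
4. Keeper goes back to the lower station with sample G.  [the lower station: sample B, sample D, sample G, sample M | the upper station: sample N]
5. Keeper goes to the upper station with sample M.  [the lower station: sample B, sample D, sample G | the upper station: sample M, sample N]
6. Keeper goes back to the lower station alone.  [the lower station: sample B, sample D, sample G | the upper station: sample M, sample N]
7. Keeper goes to the upper station with sample B.  [the lower station: sample D, sample G | the upper station: sample B, sample M, sample N]
8. Keeper goes back to the lower station alone.  [the lower station: sample D, sample G | the upper station: sample B, sample M, sample N]
9. Keeper goes to the upper station with sample D.  [the lower station: sample G | the upper station: sample B, sample D, sample M, sample N]
10. Keeper goes back to the lower station alone.  [the lower station: sample G | the upper station: sample B, sample D, sample M, sample N]
11. Keeper goes to the upper station with sample G.  [the lower station: — | the upper station: sample B, sample D, sample G, sample M, sample N]

11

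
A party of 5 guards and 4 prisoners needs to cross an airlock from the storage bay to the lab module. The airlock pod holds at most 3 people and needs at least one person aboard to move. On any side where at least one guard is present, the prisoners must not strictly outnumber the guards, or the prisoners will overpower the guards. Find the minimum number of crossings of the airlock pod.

Counting alone: each trip to the lab module takes at most 3 across and each return brings at least 1 back, so after t trips out (and t−1 returns) at most 3t − (t−1) of the 9 are across; that first reaches 9 at t = 4, so at least 7 crossings are needed.
The plan below uses exactly 7 crossings, so it is optimal:
1. 3 prisoners → the lab module.  (the storage bay: 5G 1P; the lab module: 0G 3P)
2. 1 prisoner ← the storage bay.  (the storage bay: 5G 2P; the lab module: 0G 2P)
3. 3 guards → the lab module.  (the storage bay: 2G 2P; the lab module: 3G 2P)
4. 1 guard ← the storage bay.  (the storage bay: 3G 2P; the lab module: 2G 2P)
5. 2 guards and 1 prisoner → the lab module.  (the storage bay: 1G 1P; the lab module: 4G 3P)
6. 1 guard ← the storage bay.  (the storage bay: 2G 1P; the lab module: 3G 3P)
7. 2 guards and 1 prisoner → the lab module.  (the storage bay: 0G 0P; the lab module: 5G 4P)

7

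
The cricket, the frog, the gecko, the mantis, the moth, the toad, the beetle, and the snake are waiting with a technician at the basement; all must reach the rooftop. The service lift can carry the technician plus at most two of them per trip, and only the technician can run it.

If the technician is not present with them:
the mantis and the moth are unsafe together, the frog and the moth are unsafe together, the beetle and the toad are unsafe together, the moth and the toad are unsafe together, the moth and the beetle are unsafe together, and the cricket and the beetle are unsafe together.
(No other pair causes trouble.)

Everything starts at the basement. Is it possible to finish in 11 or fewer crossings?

No

Counting alone: the technician can take at most 2 across per trip to the rooftop, so moving all 8 needs at least 4 loaded trips out, with a return between consecutive ones — at least 7 crossings.
The safety rule pushes this higher. Following every safe sequence of crossings, the most of the 8 that can be at the rooftop as the service lift arrives there on crossings 7, 9, 11 is 5, 6, 7 respectively — never all 8.
So the move cannot be finished within 11 crossings. (The shortest complete plan takes 13:)
1. Technician goes to the rooftop with the beetle and the moth.
2. Technician goes back to the basement with the moth.
3. Technician goes to the rooftop with the cricket and the moth.
4. Technician goes back to the basement with the beetle.
5. Technician goes to the rooftop with the frog and the toad.
6. Technician goes back to the basement with the moth.
7. Technician goes to the rooftop with the gecko and the moth.
8. Technician goes back to the basement with the moth.
9. Technician goes to the rooftop with the mantis and the moth.
10. Technician goes back to the basement with the moth.
11. Technician goes to the rooftop with the moth and the snake.
12. Technician goes back to the basement with the moth.
13. Technician goes to the rooftop with the beetle and the moth.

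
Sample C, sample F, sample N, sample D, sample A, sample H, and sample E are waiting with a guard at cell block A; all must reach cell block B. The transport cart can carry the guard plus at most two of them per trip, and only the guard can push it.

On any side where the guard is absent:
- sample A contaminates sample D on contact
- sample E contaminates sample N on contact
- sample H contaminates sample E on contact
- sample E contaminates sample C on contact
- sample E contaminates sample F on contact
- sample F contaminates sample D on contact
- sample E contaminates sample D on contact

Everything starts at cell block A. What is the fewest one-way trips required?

11

Counting alone: the guard can take at most 2 across per trip to cell block B, so moving all 7 needs at least 4 loaded trips out, with a return between consecutive ones — at least 7 crossings.
The safety rule pushes this higher. Following every safe sequence of crossings, the most of the 7 that can be at cell block B as the transport cart arrives there on crossings 7, 9 is 5, 6 respectively — never all 7.
So no plan with fewer than 11 crossings exists, and this one achieves 11:
1. Guard goes to cell block B with sample D and sample E.  [cell block A: sample A, sample C, sample F, sample H, sample N | cell block B: sample D, sample E]
2. Guard goes back to cell block A with sample D.  [cell block A: sample A, sample C, sample D, sample F, sample H, sample N | cell block B: sample E]
3. Guard goes to cell block B with sample C and sample D.  [cell block A: sample A, sample F, sample H, sample N | cell block B: sample C, sample D, sample E]
4. Guard goes back to cell block A with sample E.  [cell block A: sample A, sample E, sample F, sample H, sample N | cell block B: sample C, sample D]
5. Guard goes to cell block B with sample E and sample N.  [cell block A: sample A, sample F, sample H | cell block B: sample C, sample D, sample E, sample N]
6. Guard goes back to cell block A with sample E.  [cell block A: sample A, sample E, sample F, sample H | cell block B: sample C, sample D, sample N]
7. Guard goes to cell block B with sample F and sample H.  [cell block A: sample A, sample E | cell block B: sample C, sample D, sample F, sample H, sample N]
8. Guard goes back to cell block A with sample F.  [cell block A: sample A, sample E, sample F | cell block B: sample C, sample D, sample H, sample N]
9. Guard goes to cell block B with sample A and sample F.  [cell block A: sample E | cell block B: sample A, sample C, sample D, sample F, sample H, sample N]
10. Guard goes back to cell block A with sample D.  [cell block A: sample D, sample E | cell block B: sample A, sample C, sample F, sample H, sample N]
11. Guard goes to cell block B with sample D and sample E.  [cell block A: — | cell block B: sample A, sample C, sample D, sample E, sample F, sample H, sample N]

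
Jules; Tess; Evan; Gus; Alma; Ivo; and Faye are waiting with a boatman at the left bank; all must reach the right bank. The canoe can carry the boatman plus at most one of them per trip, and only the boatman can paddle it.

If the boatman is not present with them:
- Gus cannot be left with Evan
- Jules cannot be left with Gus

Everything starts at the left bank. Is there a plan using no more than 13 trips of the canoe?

Counting alone: the boatman can take at most 1 across per trip to the right bank, so moving all 7 needs at least 7 loaded trips out, with a return between consecutive ones — at least 13 crossings.
The safety rule pushes this higher. Following every safe sequence of crossings, the most of the 7 that can be at the right bank as the canoe arrives there on crossing 13 is 6 — never all 7.
So the move cannot be finished within 13 crossings. (The shortest complete plan takes 15:)
1. Boatman goes to the right bank with Gus.
2. Boatman goes back to the left bank alone.
3. Boatman goes to the right bank with Jules.
4. Boatman goes back to the left bank with Gus.
5. Boatman goes to the right bank with Evan.
6. Boatman goes back to the left bank alone.
7. Boatman goes to the right bank with Tess.
8. Boatman goes back to the left bank alone.
9. Boatman goes to the right bank with Alma.
10. Boatman goes back to the left bank alone.
11. Boatman goes to the right bank with Ivo.
12. Boatman goes back to the left bank alone.
13. Boatman goes to the right bank with Faye.
14. Boatman goes back to the left bank alone.
15. Boatman goes to the right bank with Gus.

No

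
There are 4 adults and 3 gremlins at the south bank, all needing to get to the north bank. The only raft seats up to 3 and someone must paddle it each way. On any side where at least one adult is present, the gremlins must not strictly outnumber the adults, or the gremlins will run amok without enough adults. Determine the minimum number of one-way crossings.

5

Counting alone: each trip to the north bank takes at most 3 across and each return brings at least 1 back, so after t trips out (and t−1 returns) at most 3t − (t−1) of the 7 are across; that first reaches 7 at t = 3, so at least 5 crossings are needed.
The plan below uses exactly 5 crossings, so it is optimal:
1. 3 gremlins → the north bank.  (the south bank: 4A 0G; the north bank: 0A 3G)
2. 1 gremlin ← the south bank.  (the south bank: 4A 1G; the north bank: 0A 2G)
3. 3 adults → the north bank.  (the south bank: 1A 1G; the north bank: 3A 2G)
4. 1 adult ← the south bank.  (the south bank: 2A 1G; the north bank: 2A 2G)
5. 2 adults and 1 gremlin → the north bank.  (the south bank: 0A 0G; the north bank: 4A 3G)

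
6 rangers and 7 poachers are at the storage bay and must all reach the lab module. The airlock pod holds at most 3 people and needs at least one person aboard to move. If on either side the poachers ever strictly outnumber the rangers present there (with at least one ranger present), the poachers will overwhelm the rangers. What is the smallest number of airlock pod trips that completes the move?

impossible

The poachers already outnumber the rangers at the storage bay before anyone moves, so the starting position itself is disallowed.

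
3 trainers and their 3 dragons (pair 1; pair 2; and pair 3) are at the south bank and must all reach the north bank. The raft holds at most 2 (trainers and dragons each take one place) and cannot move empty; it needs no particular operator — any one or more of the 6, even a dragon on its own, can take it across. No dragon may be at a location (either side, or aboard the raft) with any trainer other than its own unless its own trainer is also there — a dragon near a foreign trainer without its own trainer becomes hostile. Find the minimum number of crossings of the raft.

Counting alone: each trip to the north bank takes at most 2 across and each return brings at least 1 back, so after t trips out (and t−1 returns) at most 2t − (t−1) of the 6 are across; that first reaches 6 at t = 5, so at least 9 crossings are needed.
The safety rule pushes this higher. Following every safe sequence of crossings, the most of the 6 that can be at the north bank as the raft arrives there on crossing 9 is 5 — never all 6.
So no plan with fewer than 11 crossings exists, and this one achieves 11:
1. dragon 1 and trainer 1 cross → the north bank.
2. trainer 1 crosses ← the south bank.
3. dragon 2 and dragon 3 cross → the north bank.
4. dragon 1 crosses ← the south bank.
5. trainer 2 and trainer 3 cross → the north bank.
6. dragon 2 and trainer 2 cross ← the south bank.
7. trainer 1 and trainer 2 cross → the north bank.
8. dragon 3 crosses ← the south bank.
9. dragon 1 and dragon 2 cross → the north bank.
10. trainer 3 crosses ← the south bank.
11. dragon 3 and trainer 3 cross → the north bank.

11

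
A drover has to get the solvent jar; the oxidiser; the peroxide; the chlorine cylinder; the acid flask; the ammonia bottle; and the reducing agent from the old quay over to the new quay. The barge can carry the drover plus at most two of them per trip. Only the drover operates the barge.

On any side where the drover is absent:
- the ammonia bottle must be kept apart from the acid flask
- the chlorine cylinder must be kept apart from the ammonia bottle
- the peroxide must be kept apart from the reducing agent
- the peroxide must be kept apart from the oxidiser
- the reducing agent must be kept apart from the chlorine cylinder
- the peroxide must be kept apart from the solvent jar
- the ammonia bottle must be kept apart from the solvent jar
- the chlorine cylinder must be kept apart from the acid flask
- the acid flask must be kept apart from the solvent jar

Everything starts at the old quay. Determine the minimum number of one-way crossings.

impossible

Whatever the first load, the items left behind include a forbidden pair without the drover. No opening move is safe, so no plan exists.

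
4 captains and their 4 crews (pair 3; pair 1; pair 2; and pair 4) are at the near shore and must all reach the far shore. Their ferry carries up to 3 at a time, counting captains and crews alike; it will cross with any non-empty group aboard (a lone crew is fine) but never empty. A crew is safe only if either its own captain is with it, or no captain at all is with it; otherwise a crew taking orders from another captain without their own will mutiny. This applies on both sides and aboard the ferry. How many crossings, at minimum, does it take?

Counting alone: each trip to the far shore takes at most 3 across and each return brings at least 1 back, so after t trips out (and t−1 returns) at most 3t − (t−1) of the 8 are across; that first reaches 8 at t = 4, so at least 7 crossings are needed.
The safety rule pushes this higher. Following every safe sequence of crossings, the most of the 8 that can be at the far shore as the ferry arrives there on crossing 7 is 7 — never all 8.
So no plan with fewer than 9 crossings exists, and this one achieves 9:
1. captain 3 and crew 3 cross → the far shore.
2. captain 3 crosses ← the near shore.
3. captain 1, captain 3, and crew 1 cross → the far shore.
4. captain 3 and crew 3 cross ← the near shore.
5. captain 2, captain 3, and captain 4 cross → the far shore.
6. crew 1 crosses ← the near shore.
7. crew 1 and crew 3 cross → the far shore.
8. crew 3 crosses ← the near shore.
9. crew 2, crew 3, and crew 4 cross → the far shore.

9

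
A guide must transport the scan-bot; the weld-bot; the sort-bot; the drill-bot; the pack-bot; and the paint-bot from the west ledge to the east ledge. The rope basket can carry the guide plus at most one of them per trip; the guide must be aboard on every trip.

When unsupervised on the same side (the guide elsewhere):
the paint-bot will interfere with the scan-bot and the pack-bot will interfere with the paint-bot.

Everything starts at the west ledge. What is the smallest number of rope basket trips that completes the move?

13

Counting alone: the guide can take at most 1 across per trip to the east ledge, so moving all 6 needs at least 6 loaded trips out, with a return between consecutive ones — at least 11 crossings.
The safety rule pushes this higher. Following every safe sequence of crossings, the most of the 6 that can be at the east ledge as the rope basket arrives there on crossing 11 is 5 — never all 6.
So no plan with fewer than 13 crossings exists, and this one achieves 13:
1. Guide goes to the east ledge with the paint-bot.
2. Guide goes back to the west ledge alone.
3. Guide goes to the east ledge with the scan-bot.
4. Guide goes back to the west ledge with the paint-bot.
5. Guide goes to the east ledge with the pack-bot.
6. Guide goes back to the west ledge alone.
7. Guide goes to the east ledge with the weld-bot.
8. Guide goes back to the west ledge alone.
9. Guide goes to the east ledge with the sort-bot.
10. Guide goes back to the west ledge alone.
11. Guide goes to the east ledge with the drill-bot.
12. Guide goes back to the west ledge alone.
13. Guide goes to the east ledge with the paint-bot.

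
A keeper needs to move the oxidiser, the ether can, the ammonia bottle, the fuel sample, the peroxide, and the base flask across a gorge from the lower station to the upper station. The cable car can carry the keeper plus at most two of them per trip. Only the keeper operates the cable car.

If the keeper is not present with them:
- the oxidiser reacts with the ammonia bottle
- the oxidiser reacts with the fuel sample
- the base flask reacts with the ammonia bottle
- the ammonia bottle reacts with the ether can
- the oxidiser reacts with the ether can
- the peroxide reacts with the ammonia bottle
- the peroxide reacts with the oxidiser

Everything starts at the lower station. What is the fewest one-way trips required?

9

Counting alone: the keeper can take at most 2 across per trip to the upper station, so moving all 6 needs at least 3 loaded trips out, with a return between consecutive ones — at least 5 crossings.
The safety rule pushes this higher. Following every safe sequence of crossings, the most of the 6 that can be at the upper station as the cable car arrives there on crossings 5, 7 is 4, 5 respectively — never all 6.
So no plan with fewer than 9 crossings exists, and this one achieves 9:
1. Keeper goes to the upper station with the ammonia bottle and the oxidiser.  [the lower station: the base flask, the ether can, the fuel sample, the peroxide | the upper station: the ammonia bottle, the oxidiser]
2. Keeper goes back to the lower station with the oxidiser.  [the lower station: the base flask, the ether can, the fuel sample, the oxidiser, the peroxide | the upper station: the ammonia bottle]
3. Keeper goes to the upper station with the fuel sample and the oxidiser.  [the lower station: the base flask, the ether can, the peroxide | the upper station: the ammonia bottle, the fuel sample, the oxidiser]
4. Keeper goes back to the lower station with the oxidiser.  [the lower station: the base flask, the ether can, the oxidiser, the peroxide | the upper station: the ammonia bottle, the fuel sample]
5. Keeper goes to the upper station with the ether can and the peroxide.  [the lower station: the base flask, the oxidiser | the upper station: the ammonia bottle, the ether can, the fuel sample, the peroxide]
6. Keeper goes back to the lower station with the ammonia bottle.  [the lower station: the ammonia bottle, the base flask, the oxidiser | the upper station: the ether can, the fuel sample, the peroxide]
7. Keeper goes to the upper station with the base flask and the oxidiser.  [the lower station: the ammonia bottle | the upper station: the base flask, the ether can, the fuel sample, the oxidiser, the peroxide]
8. Keeper goes back to the lower station with the oxidiser.  [the lower station: the ammonia bottle, the oxidiser | the upper station: the base flask, the ether can, the fuel sample, the peroxide]
9. Keeper goes to the upper station with the ammonia bottle and the oxidiser.  [the lower station: — | the upper station: the ammonia bottle, the base flask, the ether can, the fuel sample, the oxidiser, the peroxide]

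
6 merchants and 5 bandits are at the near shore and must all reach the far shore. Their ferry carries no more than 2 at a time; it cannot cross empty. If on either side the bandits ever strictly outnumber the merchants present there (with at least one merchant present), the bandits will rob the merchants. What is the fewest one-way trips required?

19

Counting alone: each trip to the far shore takes at most 2 across and each return brings at least 1 back, so after t trips out (and t−1 returns) at most 2t − (t−1) of the 11 are across; that first reaches 11 at t = 10, so at least 19 crossings are needed.
The plan below uses exactly 19 crossings, so it is optimal:
1. 2 bandits → the far shore.  (the near shore: 6M 3B; the far shore: 0M 2B)
2. 1 bandit ← the near shore.  (the near shore: 6M 4B; the far shore: 0M 1B)
3. 2 bandits → the far shore.  (the near shore: 6M 2B; the far shore: 0M 3B)
4. 1 bandit ← the near shore.  (the near shore: 6M 3B; the far shore: 0M 2B)
5. 2 merchants → the far shore.  (the near shore: 4M 3B; the far shore: 2M 2B)
6. 1 bandit ← the near shore.  (the near shore: 4M 4B; the far shore: 2M 1B)
7. 1 merchant and 1 bandit → the far shore.  (the near shore: 3M 3B; the far shore: 3M 2B)
8. 1 merchant ← the near shore.  (the near shore: 4M 3B; the far shore: 2M 2B)
9. 1 merchant and 1 bandit → the far shore.  (the near shore: 3M 2B; the far shore: 3M 3B)
10. 1 bandit ← the near shore.  (the near shore: 3M 3B; the far shore: 3M 2B)
11. 1 merchant and 1 bandit → the far shore.  (the near shore: 2M 2B; the far shore: 4M 3B)
12. 1 merchant ← the near shore.  (the near shore: 3M 2B; the far shore: 3M 3B)
13. 1 merchant and 1 bandit → the far shore.  (the near shore: 2M 1B; the far shore: 4M 4B)
14. 1 bandit ← the near shore.  (the near shore: 2M 2B; the far shore: 4M 3B)
15. 1 merchant and 1 bandit → the far shore.  (the near shore: 1M 1B; the far shore: 5M 4B)
16. 1 merchant ← the near shore.  (the near shore: 2M 1B; the far shore: 4M 4B)
17. 1 merchant and 1 bandit → the far shore.  (the near shore: 1M 0B; the far shore: 5M 5B)
18. 1 bandit ← the near shore.  (the near shore: 1M 1B; the far shore: 5M 4B)
19. 1 merchant and 1 bandit → the far shore.  (the near shore: 0M 0B; the far shore: 6M 5B)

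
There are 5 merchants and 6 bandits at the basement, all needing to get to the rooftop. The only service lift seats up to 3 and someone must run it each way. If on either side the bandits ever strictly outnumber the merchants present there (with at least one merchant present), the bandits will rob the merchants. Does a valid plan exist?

The bandits already outnumber the merchants at the basement before anyone moves, so the starting position itself is disallowed.

No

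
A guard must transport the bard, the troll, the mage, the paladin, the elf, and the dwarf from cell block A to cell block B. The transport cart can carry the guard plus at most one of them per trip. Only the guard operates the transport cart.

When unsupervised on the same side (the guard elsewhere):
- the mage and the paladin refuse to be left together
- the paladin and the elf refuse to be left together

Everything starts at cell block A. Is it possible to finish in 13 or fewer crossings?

Yes — this plan uses 13 crossings (≤ 13):
1. Guard goes to cell block B with the paladin.
2. Guard goes back to cell block A alone.
3. Guard goes to cell block B with the bard.
4. Guard goes back to cell block A alone.
5. Guard goes to cell block B with the troll.
6. Guard goes back to cell block A alone.
7. Guard goes to cell block B with the mage.
8. Guard goes back to cell block A with the paladin.
9. Guard goes to cell block B with the elf.
10. Guard goes back to cell block A alone.
11. Guard goes to cell block B with the dwarf.
12. Guard goes back to cell block A alone.
13. Guard goes to cell block B with the paladin.

Yes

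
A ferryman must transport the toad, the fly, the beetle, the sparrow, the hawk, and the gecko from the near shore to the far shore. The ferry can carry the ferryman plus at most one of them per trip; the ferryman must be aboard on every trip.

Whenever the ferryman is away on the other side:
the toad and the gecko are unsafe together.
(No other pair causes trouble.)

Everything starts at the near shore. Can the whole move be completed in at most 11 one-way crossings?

Yes

Yes — this plan uses 11 crossings (≤ 11):
1. Ferryman goes to the far shore with the toad.  [the near shore: the beetle, the fly, the gecko, the hawk, the sparrow | the far shore: the toad]
2. Ferryman goes back to the near shore alone.  [the near shore: the beetle, the fly, the gecko, the hawk, the sparrow | the far shore: the toad]
3. Ferryman goes to the far shore with the fly.  [the near shore: the beetle, the gecko, the hawk, the sparrow | the far shore: the fly, the toad]
4. Ferryman goes back to the near shore alone.  [the near shore: the beetle, the gecko, the hawk, the sparrow | the far shore: the fly, the toad]
5. Ferryman goes to the far shore with the beetle.  [the near shore: the gecko, the hawk, the sparrow | the far shore: the beetle, the fly, the toad]
6. Ferryman goes back to the near shore alone.  [the near shore: the gecko, the hawk, the sparrow | the far shore: the beetle, the fly, the toad]
7. Ferryman goes to the far shore with the sparrow.  [the near shore: the gecko, the hawk | the far shore: the beetle, the fly, the sparrow, the toad]
8. Ferryman goes back to the near shore alone.  [the near shore: the gecko, the hawk | the far shore: the beetle, the fly, the sparrow, the toad]
9. Ferryman goes to the far shore with the hawk.  [the near shore: the gecko | the far shore: the beetle, the fly, the hawk, the sparrow, the toad]
10. Ferryman goes back to the near shore alone.  [the near shore: the gecko | the far shore: the beetle, the fly, the hawk, the sparrow, the toad]
11. Ferryman goes to the far shore with the gecko.  [the near shore: — | the far shore: the beetle, the fly, the gecko, the hawk, the sparrow, the toad]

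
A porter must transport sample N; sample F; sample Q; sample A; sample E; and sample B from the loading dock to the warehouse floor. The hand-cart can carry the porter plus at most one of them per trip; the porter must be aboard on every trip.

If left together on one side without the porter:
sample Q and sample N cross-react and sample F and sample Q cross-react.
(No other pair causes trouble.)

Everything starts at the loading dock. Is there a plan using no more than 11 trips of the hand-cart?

No

Counting alone: the porter can take at most 1 across per trip to the warehouse floor, so moving all 6 needs at least 6 loaded trips out, with a return between consecutive ones — at least 11 crossings.
The safety rule pushes this higher. Following every safe sequence of crossings, the most of the 6 that can be at the warehouse floor as the hand-cart arrives there on crossing 11 is 5 — never all 6.
So the move cannot be finished within 11 crossings. (The shortest complete plan takes 13:)
1. Porter goes to the warehouse floor with sample Q.  [the loading dock: sample A, sample B, sample E, sample F, sample N | the warehouse floor: sample Q]
2. Porter goes back to the loading dock alone.  [the loading dock: sample A, sample B, sample E, sample F, sample N | the warehouse floor: sample Q]
3. Porter goes to the warehouse floor with sample N.  [the loading dock: sample A, sample B, sample E, sample F | the warehouse floor: sample N, sample Q]
4. Porter goes back to the loading dock with sample Q.  [the loading dock: sample A, sample B, sample E, sample F, sample Q | the warehouse floor: sample N]
5. Porter goes to the warehouse floor with sample F.  [the loading dock: sample A, sample B, sample E, sample Q | the warehouse floor: sample F, sample N]
6. Porter goes back to the loading dock alone.  [the loading dock: sample A, sample B, sample E, sample Q | the warehouse floor: sample F, sample N]
7. Porter goes to the warehouse floor with sample A.  [the loading dock: sample B, sample E, sample Q | the warehouse floor: sample A, sample F, sample N]
8. Porter goes back to the loading dock alone.  [the loading dock: sample B, sample E, sample Q | the warehouse floor: sample A, sample F, sample N]
9. Porter goes to the warehouse floor with sample E.  [the loading dock: sample B, sample Q | the warehouse floor: sample A, sample E, sample F, sample N]
10. Porter goes back to the loading dock alone.  [the loading dock: sample B, sample Q | the warehouse floor: sample A, sample E, sample F, sample N]
11. Porter goes to the warehouse floor with sample B.  [the loading dock: sample Q | the warehouse floor: sample A, sample B, sample E, sample F, sample N]
12. Porter goes back to the loading dock alone.  [the loading dock: sample Q | the warehouse floor: sample A, sample B, sample E, sample F, sample N]
13. Porter goes to the warehouse floor with sample Q.  [the loading dock: — | the warehouse floor: sample A, sample B, sample E, sample F, sample N, sample Q]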